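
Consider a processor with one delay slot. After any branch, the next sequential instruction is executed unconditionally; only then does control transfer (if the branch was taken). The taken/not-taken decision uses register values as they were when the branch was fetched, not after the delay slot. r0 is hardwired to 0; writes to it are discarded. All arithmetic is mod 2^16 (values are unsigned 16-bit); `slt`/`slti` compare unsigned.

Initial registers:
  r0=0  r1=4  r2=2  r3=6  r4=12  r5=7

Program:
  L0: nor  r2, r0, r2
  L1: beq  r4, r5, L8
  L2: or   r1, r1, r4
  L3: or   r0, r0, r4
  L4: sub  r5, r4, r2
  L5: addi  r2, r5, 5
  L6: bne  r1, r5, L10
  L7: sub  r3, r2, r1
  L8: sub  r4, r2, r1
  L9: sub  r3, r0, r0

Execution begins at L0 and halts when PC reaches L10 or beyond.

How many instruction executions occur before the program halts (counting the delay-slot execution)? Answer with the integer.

[0] nor  r2, r0, r2  →  {r0:0, r1:4, r2:65533, r3:6, r4:12, r5:7}
[1] beq  r4, r5, L8  →  {r0:0, r1:4, r2:65533, r3:6, r4:12, r5:7}  ⟨branch fallthrough⟩
[2] or   r1, r1, r4  →  {r0:0, r1:12, r2:65533, r3:6, r4:12, r5:7}
[3] or   r0, r0, r4  →  {r0:0, r1:12, r2:65533, r3:6, r4:12, r5:7}
[4] sub  r5, r4, r2  →  {r0:0, r1:12, r2:65533, r3:6, r4:12, r5:15}
[5] addi  r2, r5, 5  →  {r0:0, r1:12, r2:20, r3:6, r4:12, r5:15}
[6] bne  r1, r5, L10  →  {r0:0, r1:12, r2:20, r3:6, r4:12, r5:15}  ⟨branch taken⟩
[7] sub  r3, r2, r1  →  {r0:0, r1:12, r2:20, r3:8, r4:12, r5:15}

8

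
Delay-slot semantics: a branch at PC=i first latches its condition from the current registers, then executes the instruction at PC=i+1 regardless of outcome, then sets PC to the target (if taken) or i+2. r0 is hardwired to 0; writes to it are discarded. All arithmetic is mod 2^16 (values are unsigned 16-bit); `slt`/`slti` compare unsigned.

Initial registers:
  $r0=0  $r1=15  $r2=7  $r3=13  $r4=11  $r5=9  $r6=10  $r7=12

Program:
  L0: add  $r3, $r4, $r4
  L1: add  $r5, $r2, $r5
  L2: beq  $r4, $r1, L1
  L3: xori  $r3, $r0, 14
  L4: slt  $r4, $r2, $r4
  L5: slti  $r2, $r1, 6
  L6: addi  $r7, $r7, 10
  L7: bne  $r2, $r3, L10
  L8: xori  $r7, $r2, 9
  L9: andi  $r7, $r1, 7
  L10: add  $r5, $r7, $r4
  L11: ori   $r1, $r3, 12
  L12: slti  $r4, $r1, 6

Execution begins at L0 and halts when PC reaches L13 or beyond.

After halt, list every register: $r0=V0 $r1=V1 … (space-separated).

$r0=0 $r1=14 $r2=0 $r3=14 $r4=0 $r5=10 $r6=10 $r7=9

  step pc=0: add  $r3, $r4, $r4  regs=(0,15,7,22,11,9,10,12)
  step pc=1: add  $r5, $r2, $r5  regs=(0,15,7,22,11,16,10,12)
  step pc=2: beq  $r4, $r1, L1  cond=F  regs=(0,15,7,22,11,16,10,12)
  step pc=3: xori  $r3, $r0, 14  regs=(0,15,7,14,11,16,10,12)
  step pc=4: slt  $r4, $r2, $r4  regs=(0,15,7,14,1,16,10,12)
  step pc=5: slti  $r2, $r1, 6  regs=(0,15,0,14,1,16,10,12)
  step pc=6: addi  $r7, $r7, 10  regs=(0,15,0,14,1,16,10,22)
  step pc=7: bne  $r2, $r3, L10  cond=T  regs=(0,15,0,14,1,16,10,22)
  step pc=8: xori  $r7, $r2, 9  regs=(0,15,0,14,1,16,10,9)
  step pc=10: add  $r5, $r7, $r4  regs=(0,15,0,14,1,10,10,9)
  step pc=11: ori   $r1, $r3, 12  regs=(0,14,0,14,1,10,10,9)
  step pc=12: slti  $r4, $r1, 6  regs=(0,14,0,14,0,10,10,9)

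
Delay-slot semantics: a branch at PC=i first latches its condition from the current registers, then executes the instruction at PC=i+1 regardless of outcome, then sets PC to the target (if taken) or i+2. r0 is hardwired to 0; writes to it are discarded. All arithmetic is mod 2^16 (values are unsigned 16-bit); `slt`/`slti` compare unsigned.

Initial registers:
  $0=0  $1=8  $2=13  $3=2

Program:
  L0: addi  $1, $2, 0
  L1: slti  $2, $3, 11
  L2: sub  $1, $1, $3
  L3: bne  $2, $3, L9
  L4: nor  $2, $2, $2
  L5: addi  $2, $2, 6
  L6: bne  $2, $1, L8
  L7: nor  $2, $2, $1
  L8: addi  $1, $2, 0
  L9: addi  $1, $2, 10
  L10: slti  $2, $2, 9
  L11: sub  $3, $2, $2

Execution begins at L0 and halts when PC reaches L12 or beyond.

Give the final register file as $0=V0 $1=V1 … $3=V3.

$0=0 $1=8 $2=0 $3=0

#0 addi  $1, $2, 0 ; 0/13/13/2
#1 slti  $2, $3, 11 ; 0/13/1/2
#2 sub  $1, $1, $3 ; 0/11/1/2
#3 bne  $2, $3, L9 ; 0/11/1/2 ; →target
#4 nor  $2, $2, $2 ; 0/11/65534/2
#9 addi  $1, $2, 10 ; 0/8/65534/2
#10 slti  $2, $2, 9 ; 0/8/0/2
#11 sub  $3, $2, $2 ; 0/8/0/0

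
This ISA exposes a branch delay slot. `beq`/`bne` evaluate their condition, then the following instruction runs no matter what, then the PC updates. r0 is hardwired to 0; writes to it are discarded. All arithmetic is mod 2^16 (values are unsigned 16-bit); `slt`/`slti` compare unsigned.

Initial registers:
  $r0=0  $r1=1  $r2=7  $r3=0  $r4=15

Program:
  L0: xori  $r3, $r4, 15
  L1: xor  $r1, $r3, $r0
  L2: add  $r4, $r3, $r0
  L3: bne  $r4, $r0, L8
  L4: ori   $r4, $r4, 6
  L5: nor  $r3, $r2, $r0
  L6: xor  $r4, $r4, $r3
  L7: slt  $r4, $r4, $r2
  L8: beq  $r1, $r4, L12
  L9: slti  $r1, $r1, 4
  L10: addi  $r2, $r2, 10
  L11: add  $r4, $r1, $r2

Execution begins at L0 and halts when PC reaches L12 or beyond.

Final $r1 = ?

#0 xori  $r3, $r4, 15 ; 0/1/7/0/15
#1 xor  $r1, $r3, $r0 ; 0/0/7/0/15
#2 add  $r4, $r3, $r0 ; 0/0/7/0/0
#3 bne  $r4, $r0, L8 ; 0/0/7/0/0 ; →fallthru
#4 ori   $r4, $r4, 6 ; 0/0/7/0/6
#5 nor  $r3, $r2, $r0 ; 0/0/7/65528/6
#6 xor  $r4, $r4, $r3 ; 0/0/7/65528/65534
#7 slt  $r4, $r4, $r2 ; 0/0/7/65528/0
#8 beq  $r1, $r4, L12 ; 0/0/7/65528/0 ; →target
#9 slti  $r1, $r1, 4 ; 0/1/7/65528/0

1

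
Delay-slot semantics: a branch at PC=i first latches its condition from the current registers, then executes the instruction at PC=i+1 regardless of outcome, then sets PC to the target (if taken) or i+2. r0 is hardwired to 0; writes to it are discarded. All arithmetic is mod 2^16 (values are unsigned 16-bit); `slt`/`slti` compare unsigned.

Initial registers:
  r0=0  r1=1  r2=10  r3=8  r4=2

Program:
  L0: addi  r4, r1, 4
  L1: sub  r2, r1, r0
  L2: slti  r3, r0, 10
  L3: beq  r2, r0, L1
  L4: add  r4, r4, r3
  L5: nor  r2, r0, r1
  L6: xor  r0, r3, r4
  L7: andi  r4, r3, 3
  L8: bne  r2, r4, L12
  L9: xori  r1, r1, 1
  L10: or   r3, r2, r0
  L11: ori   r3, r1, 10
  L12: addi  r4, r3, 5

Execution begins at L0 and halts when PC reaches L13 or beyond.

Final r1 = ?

0

#0 addi  r4, r1, 4 ; 0/1/10/8/5
#1 sub  r2, r1, r0 ; 0/1/1/8/5
#2 slti  r3, r0, 10 ; 0/1/1/1/5
#3 beq  r2, r0, L1 ; 0/1/1/1/5 ; →fallthru
#4 add  r4, r4, r3 ; 0/1/1/1/6
#5 nor  r2, r0, r1 ; 0/1/65534/1/6
#6 xor  r0, r3, r4 ; 0/1/65534/1/6
#7 andi  r4, r3, 3 ; 0/1/65534/1/1
#8 bne  r2, r4, L12 ; 0/1/65534/1/1 ; →target
#9 xori  r1, r1, 1 ; 0/0/65534/1/1
#12 addi  r4, r3, 5 ; 0/0/65534/1/6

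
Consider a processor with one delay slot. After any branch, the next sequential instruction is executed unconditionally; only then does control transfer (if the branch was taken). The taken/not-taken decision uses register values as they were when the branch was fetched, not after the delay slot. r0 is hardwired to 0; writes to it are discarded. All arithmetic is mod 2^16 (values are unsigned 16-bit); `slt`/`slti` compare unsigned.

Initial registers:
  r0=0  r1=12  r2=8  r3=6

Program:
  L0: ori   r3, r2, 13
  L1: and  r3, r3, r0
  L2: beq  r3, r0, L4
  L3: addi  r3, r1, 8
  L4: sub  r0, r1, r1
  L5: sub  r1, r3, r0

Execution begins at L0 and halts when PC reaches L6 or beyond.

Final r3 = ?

20

PC=0  ori   r3, r2, 13       | r0=0 r1=12 r2=8 r3=13
PC=1  and  r3, r3, r0        | r0=0 r1=12 r2=8 r3=0
PC=2  beq  r3, r0, L4        | r0=0 r1=12 r2=8 r3=0  [TAKEN]
PC=3  addi  r3, r1, 8        | r0=0 r1=12 r2=8 r3=20
PC=4  sub  r0, r1, r1        | r0=0 r1=12 r2=8 r3=20
PC=5  sub  r1, r3, r0        | r0=0 r1=20 r2=8 r3=20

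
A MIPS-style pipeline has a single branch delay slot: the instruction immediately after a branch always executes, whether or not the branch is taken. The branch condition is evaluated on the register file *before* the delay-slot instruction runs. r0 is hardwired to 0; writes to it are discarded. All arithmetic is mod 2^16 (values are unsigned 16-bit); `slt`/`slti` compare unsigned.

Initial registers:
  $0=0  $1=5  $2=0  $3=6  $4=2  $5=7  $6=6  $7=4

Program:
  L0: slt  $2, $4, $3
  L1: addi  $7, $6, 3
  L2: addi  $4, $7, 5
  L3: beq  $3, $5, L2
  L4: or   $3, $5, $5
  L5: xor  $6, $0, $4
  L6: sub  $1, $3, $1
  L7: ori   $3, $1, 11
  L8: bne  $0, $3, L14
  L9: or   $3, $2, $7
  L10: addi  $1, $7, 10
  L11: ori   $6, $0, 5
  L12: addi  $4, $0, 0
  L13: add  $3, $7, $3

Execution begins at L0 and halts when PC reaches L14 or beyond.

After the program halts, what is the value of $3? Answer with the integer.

#0 slt  $2, $4, $3 ; 0/5/1/6/2/7/6/4
#1 addi  $7, $6, 3 ; 0/5/1/6/2/7/6/9
#2 addi  $4, $7, 5 ; 0/5/1/6/14/7/6/9
#3 beq  $3, $5, L2 ; 0/5/1/6/14/7/6/9 ; →fallthru
#4 or   $3, $5, $5 ; 0/5/1/7/14/7/6/9
#5 xor  $6, $0, $4 ; 0/5/1/7/14/7/14/9
#6 sub  $1, $3, $1 ; 0/2/1/7/14/7/14/9
#7 ori   $3, $1, 11 ; 0/2/1/11/14/7/14/9
#8 bne  $0, $3, L14 ; 0/2/1/11/14/7/14/9 ; →target
#9 or   $3, $2, $7 ; 0/2/1/9/14/7/14/9

9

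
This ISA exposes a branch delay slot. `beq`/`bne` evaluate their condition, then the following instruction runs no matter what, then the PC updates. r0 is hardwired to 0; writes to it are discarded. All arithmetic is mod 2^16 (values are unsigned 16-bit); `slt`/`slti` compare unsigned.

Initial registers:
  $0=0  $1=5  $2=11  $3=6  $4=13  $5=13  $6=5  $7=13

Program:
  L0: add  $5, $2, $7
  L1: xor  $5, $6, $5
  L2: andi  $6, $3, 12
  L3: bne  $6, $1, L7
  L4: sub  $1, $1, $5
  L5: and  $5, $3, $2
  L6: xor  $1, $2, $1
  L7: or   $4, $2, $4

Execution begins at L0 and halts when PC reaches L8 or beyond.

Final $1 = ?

65512

  step pc=0: add  $5, $2, $7  regs=(0,5,11,6,13,24,5,13)
  step pc=1: xor  $5, $6, $5  regs=(0,5,11,6,13,29,5,13)
  step pc=2: andi  $6, $3, 12  regs=(0,5,11,6,13,29,4,13)
  step pc=3: bne  $6, $1, L7  cond=T  regs=(0,5,11,6,13,29,4,13)
  step pc=4: sub  $1, $1, $5  regs=(0,65512,11,6,13,29,4,13)
  step pc=7: or   $4, $2, $4  regs=(0,65512,11,6,15,29,4,13)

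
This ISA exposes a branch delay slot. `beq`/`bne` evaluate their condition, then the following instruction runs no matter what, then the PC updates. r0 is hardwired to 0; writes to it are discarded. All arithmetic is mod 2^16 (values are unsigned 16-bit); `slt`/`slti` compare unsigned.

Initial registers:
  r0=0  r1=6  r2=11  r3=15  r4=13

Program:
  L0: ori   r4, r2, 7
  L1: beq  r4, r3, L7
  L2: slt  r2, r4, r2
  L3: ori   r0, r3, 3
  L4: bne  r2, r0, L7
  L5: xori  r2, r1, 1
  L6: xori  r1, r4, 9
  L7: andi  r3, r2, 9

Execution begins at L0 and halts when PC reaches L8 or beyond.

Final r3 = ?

0

PC=0  ori   r4, r2, 7        | r0=0 r1=6 r2=11 r3=15 r4=15
PC=1  beq  r4, r3, L7        | r0=0 r1=6 r2=11 r3=15 r4=15  [TAKEN]
PC=2  slt  r2, r4, r2        | r0=0 r1=6 r2=0 r3=15 r4=15
PC=7  andi  r3, r2, 9        | r0=0 r1=6 r2=0 r3=0 r4=15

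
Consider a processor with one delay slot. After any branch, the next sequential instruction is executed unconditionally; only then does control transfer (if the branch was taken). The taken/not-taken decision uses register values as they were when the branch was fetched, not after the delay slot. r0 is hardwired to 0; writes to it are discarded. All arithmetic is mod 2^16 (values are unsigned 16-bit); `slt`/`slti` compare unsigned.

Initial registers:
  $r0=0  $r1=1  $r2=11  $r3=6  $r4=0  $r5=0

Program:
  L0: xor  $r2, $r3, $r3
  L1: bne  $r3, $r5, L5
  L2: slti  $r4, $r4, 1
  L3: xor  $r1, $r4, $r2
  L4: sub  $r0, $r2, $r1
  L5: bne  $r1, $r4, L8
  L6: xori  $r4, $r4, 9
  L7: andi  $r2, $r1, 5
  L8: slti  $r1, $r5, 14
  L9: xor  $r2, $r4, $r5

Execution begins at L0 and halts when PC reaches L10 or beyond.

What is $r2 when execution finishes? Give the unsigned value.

8

#0 xor  $r2, $r3, $r3 ; 0/1/0/6/0/0
#1 bne  $r3, $r5, L5 ; 0/1/0/6/0/0 ; →target
#2 slti  $r4, $r4, 1 ; 0/1/0/6/1/0
#5 bne  $r1, $r4, L8 ; 0/1/0/6/1/0 ; →fallthru
#6 xori  $r4, $r4, 9 ; 0/1/0/6/8/0
#7 andi  $r2, $r1, 5 ; 0/1/1/6/8/0
#8 slti  $r1, $r5, 14 ; 0/1/1/6/8/0
#9 xor  $r2, $r4, $r5 ; 0/1/8/6/8/0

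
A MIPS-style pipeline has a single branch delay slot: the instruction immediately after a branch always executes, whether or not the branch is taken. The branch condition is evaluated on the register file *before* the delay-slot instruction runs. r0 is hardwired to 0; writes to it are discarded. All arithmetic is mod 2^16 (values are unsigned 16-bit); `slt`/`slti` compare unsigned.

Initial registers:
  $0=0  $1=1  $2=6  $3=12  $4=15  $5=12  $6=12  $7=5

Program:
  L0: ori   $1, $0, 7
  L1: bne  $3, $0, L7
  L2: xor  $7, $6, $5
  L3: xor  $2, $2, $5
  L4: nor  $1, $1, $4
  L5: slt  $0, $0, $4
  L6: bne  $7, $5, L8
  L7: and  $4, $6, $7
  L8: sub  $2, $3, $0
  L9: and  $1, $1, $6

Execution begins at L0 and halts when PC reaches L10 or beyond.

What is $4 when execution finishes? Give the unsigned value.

#0 ori   $1, $0, 7 ; 0/7/6/12/15/12/12/5
#1 bne  $3, $0, L7 ; 0/7/6/12/15/12/12/5 ; →target
#2 xor  $7, $6, $5 ; 0/7/6/12/15/12/12/0
#7 and  $4, $6, $7 ; 0/7/6/12/0/12/12/0
#8 sub  $2, $3, $0 ; 0/7/12/12/0/12/12/0
#9 and  $1, $1, $6 ; 0/4/12/12/0/12/12/0

0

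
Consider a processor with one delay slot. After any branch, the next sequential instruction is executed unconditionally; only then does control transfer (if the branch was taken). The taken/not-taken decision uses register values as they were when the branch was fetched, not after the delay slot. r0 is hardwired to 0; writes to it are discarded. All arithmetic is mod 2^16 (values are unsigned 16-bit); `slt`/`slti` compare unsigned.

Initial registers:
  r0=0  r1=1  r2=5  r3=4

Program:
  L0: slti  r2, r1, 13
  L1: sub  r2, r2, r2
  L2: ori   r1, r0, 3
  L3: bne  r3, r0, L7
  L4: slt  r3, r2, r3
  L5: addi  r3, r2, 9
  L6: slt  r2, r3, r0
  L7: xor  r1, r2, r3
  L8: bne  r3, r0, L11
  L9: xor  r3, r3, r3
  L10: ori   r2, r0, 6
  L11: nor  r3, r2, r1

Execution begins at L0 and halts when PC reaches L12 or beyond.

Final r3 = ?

65534

[0] slti  r2, r1, 13  →  {r0:0, r1:1, r2:1, r3:4}
[1] sub  r2, r2, r2  →  {r0:0, r1:1, r2:0, r3:4}
[2] ori   r1, r0, 3  →  {r0:0, r1:3, r2:0, r3:4}
[3] bne  r3, r0, L7  →  {r0:0, r1:3, r2:0, r3:4}  ⟨branch taken⟩
[4] slt  r3, r2, r3  →  {r0:0, r1:3, r2:0, r3:1}
[7] xor  r1, r2, r3  →  {r0:0, r1:1, r2:0, r3:1}
[8] bne  r3, r0, L11  →  {r0:0, r1:1, r2:0, r3:1}  ⟨branch taken⟩
[9] xor  r3, r3, r3  →  {r0:0, r1:1, r2:0, r3:0}
[11] nor  r3, r2, r1  →  {r0:0, r1:1, r2:0, r3:65534}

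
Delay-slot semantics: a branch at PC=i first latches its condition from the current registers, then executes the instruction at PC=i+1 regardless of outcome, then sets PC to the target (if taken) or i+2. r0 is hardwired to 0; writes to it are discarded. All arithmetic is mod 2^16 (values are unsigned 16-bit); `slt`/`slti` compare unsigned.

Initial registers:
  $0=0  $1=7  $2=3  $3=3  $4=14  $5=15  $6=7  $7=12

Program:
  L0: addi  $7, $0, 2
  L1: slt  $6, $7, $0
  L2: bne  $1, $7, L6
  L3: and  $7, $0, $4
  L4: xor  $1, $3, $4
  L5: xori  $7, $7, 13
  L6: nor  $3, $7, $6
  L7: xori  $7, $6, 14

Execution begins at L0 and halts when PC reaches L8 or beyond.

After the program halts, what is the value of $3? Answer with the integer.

#0 addi  $7, $0, 2 ; 0/7/3/3/14/15/7/2
#1 slt  $6, $7, $0 ; 0/7/3/3/14/15/0/2
#2 bne  $1, $7, L6 ; 0/7/3/3/14/15/0/2 ; →target
#3 and  $7, $0, $4 ; 0/7/3/3/14/15/0/0
#6 nor  $3, $7, $6 ; 0/7/3/65535/14/15/0/0
#7 xori  $7, $6, 14 ; 0/7/3/65535/14/15/0/14

65535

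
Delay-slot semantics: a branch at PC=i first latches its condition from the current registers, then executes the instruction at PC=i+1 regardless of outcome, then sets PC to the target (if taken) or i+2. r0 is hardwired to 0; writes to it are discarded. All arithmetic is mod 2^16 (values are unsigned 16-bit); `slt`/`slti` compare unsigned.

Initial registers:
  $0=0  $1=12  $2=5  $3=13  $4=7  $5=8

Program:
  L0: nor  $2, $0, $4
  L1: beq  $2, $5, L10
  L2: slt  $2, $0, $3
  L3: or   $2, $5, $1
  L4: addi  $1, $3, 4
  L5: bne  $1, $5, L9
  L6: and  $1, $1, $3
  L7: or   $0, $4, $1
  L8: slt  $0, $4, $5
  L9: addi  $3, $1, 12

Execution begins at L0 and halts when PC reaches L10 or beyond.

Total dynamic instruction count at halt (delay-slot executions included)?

8

PC=0  nor  $2, $0, $4        | $0=0 $1=12 $2=65528 $3=13 $4=7 $5=8
PC=1  beq  $2, $5, L10       | $0=0 $1=12 $2=65528 $3=13 $4=7 $5=8  [not taken]
PC=2  slt  $2, $0, $3        | $0=0 $1=12 $2=1 $3=13 $4=7 $5=8
PC=3  or   $2, $5, $1        | $0=0 $1=12 $2=12 $3=13 $4=7 $5=8
PC=4  addi  $1, $3, 4        | $0=0 $1=17 $2=12 $3=13 $4=7 $5=8
PC=5  bne  $1, $5, L9        | $0=0 $1=17 $2=12 $3=13 $4=7 $5=8  [TAKEN]
PC=6  and  $1, $1, $3        | $0=0 $1=1 $2=12 $3=13 $4=7 $5=8
PC=9  addi  $3, $1, 12       | $0=0 $1=1 $2=12 $3=13 $4=7 $5=8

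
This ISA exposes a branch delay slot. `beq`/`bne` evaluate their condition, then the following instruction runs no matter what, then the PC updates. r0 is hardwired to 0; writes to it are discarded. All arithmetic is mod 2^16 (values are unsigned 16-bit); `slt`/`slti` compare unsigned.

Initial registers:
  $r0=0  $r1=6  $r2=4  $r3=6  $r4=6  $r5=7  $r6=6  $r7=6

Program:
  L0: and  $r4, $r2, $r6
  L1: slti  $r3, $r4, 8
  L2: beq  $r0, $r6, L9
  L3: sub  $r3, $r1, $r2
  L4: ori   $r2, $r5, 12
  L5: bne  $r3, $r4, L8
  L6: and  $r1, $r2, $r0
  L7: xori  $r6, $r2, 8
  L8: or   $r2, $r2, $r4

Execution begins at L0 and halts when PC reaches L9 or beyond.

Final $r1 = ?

0

PC=0  and  $r4, $r2, $r6     | $r0=0 $r1=6 $r2=4 $r3=6 $r4=4 $r5=7 $r6=6 $r7=6
PC=1  slti  $r3, $r4, 8      | $r0=0 $r1=6 $r2=4 $r3=1 $r4=4 $r5=7 $r6=6 $r7=6
PC=2  beq  $r0, $r6, L9      | $r0=0 $r1=6 $r2=4 $r3=1 $r4=4 $r5=7 $r6=6 $r7=6  [not taken]
PC=3  sub  $r3, $r1, $r2     | $r0=0 $r1=6 $r2=4 $r3=2 $r4=4 $r5=7 $r6=6 $r7=6
PC=4  ori   $r2, $r5, 12     | $r0=0 $r1=6 $r2=15 $r3=2 $r4=4 $r5=7 $r6=6 $r7=6
PC=5  bne  $r3, $r4, L8      | $r0=0 $r1=6 $r2=15 $r3=2 $r4=4 $r5=7 $r6=6 $r7=6  [TAKEN]
PC=6  and  $r1, $r2, $r0     | $r0=0 $r1=0 $r2=15 $r3=2 $r4=4 $r5=7 $r6=6 $r7=6
PC=8  or   $r2, $r2, $r4     | $r0=0 $r1=0 $r2=15 $r3=2 $r4=4 $r5=7 $r6=6 $r7=6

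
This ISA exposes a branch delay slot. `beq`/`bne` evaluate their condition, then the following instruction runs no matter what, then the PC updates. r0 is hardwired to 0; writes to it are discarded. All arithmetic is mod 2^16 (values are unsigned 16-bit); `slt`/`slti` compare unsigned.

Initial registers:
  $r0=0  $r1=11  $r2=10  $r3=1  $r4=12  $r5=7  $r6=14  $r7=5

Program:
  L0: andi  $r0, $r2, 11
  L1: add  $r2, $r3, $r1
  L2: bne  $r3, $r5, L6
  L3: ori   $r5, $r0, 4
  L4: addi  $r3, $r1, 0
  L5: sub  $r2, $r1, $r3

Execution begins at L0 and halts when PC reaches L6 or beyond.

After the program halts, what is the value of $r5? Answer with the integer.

  step pc=0: andi  $r0, $r2, 11  regs=(0,11,10,1,12,7,14,5)
  step pc=1: add  $r2, $r3, $r1  regs=(0,11,12,1,12,7,14,5)
  step pc=2: bne  $r3, $r5, L6  cond=T  regs=(0,11,12,1,12,7,14,5)
  step pc=3: ori   $r5, $r0, 4  regs=(0,11,12,1,12,4,14,5)

4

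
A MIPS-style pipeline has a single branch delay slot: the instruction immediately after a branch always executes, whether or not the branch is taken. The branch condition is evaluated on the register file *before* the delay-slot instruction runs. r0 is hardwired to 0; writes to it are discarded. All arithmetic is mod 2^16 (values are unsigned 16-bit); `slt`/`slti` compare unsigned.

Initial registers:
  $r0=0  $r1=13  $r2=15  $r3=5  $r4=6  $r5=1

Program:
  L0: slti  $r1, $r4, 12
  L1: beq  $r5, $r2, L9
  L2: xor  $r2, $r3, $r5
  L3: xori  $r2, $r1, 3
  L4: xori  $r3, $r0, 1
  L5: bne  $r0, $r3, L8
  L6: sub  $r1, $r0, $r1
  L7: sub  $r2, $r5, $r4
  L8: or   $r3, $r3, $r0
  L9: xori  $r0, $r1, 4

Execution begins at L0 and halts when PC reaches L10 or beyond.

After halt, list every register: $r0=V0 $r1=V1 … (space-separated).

$r0=0 $r1=65535 $r2=2 $r3=1 $r4=6 $r5=1

PC=0  slti  $r1, $r4, 12     | $r0=0 $r1=1 $r2=15 $r3=5 $r4=6 $r5=1
PC=1  beq  $r5, $r2, L9      | $r0=0 $r1=1 $r2=15 $r3=5 $r4=6 $r5=1  [not taken]
PC=2  xor  $r2, $r3, $r5     | $r0=0 $r1=1 $r2=4 $r3=5 $r4=6 $r5=1
PC=3  xori  $r2, $r1, 3      | $r0=0 $r1=1 $r2=2 $r3=5 $r4=6 $r5=1
PC=4  xori  $r3, $r0, 1      | $r0=0 $r1=1 $r2=2 $r3=1 $r4=6 $r5=1
PC=5  bne  $r0, $r3, L8      | $r0=0 $r1=1 $r2=2 $r3=1 $r4=6 $r5=1  [TAKEN]
PC=6  sub  $r1, $r0, $r1     | $r0=0 $r1=65535 $r2=2 $r3=1 $r4=6 $r5=1
PC=8  or   $r3, $r3, $r0     | $r0=0 $r1=65535 $r2=2 $r3=1 $r4=6 $r5=1
PC=9  xori  $r0, $r1, 4      | $r0=0 $r1=65535 $r2=2 $r3=1 $r4=6 $r5=1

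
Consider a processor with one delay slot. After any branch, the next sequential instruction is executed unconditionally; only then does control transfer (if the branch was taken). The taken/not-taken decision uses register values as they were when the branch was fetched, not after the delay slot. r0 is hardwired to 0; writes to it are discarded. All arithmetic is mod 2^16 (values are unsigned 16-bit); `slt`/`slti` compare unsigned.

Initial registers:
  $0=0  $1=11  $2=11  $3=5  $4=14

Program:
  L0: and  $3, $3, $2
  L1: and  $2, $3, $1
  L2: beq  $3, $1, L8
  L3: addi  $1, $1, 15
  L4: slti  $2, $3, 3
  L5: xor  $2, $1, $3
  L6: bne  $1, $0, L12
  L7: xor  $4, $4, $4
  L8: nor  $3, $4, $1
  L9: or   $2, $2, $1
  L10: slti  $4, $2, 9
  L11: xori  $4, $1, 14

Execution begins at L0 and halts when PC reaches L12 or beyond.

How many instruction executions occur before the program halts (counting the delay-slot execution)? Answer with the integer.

8

  step pc=0: and  $3, $3, $2  regs=(0,11,11,1,14)
  step pc=1: and  $2, $3, $1  regs=(0,11,1,1,14)
  step pc=2: beq  $3, $1, L8  cond=F  regs=(0,11,1,1,14)
  step pc=3: addi  $1, $1, 15  regs=(0,26,1,1,14)
  step pc=4: slti  $2, $3, 3  regs=(0,26,1,1,14)
  step pc=5: xor  $2, $1, $3  regs=(0,26,27,1,14)
  step pc=6: bne  $1, $0, L12  cond=T  regs=(0,26,27,1,14)
  step pc=7: xor  $4, $4, $4  regs=(0,26,27,1,0)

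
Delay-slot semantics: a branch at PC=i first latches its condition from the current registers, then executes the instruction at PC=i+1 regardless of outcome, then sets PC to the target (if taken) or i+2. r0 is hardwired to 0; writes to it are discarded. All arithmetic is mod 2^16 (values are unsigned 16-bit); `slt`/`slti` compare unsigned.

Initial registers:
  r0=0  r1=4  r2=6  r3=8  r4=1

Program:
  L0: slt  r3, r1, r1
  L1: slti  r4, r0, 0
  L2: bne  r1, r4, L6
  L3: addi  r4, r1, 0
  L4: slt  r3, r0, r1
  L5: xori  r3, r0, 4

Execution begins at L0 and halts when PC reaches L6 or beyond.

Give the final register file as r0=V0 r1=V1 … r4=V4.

r0=0 r1=4 r2=6 r3=0 r4=4

  step pc=0: slt  r3, r1, r1  regs=(0,4,6,0,1)
  step pc=1: slti  r4, r0, 0  regs=(0,4,6,0,0)
  step pc=2: bne  r1, r4, L6  cond=T  regs=(0,4,6,0,0)
  step pc=3: addi  r4, r1, 0  regs=(0,4,6,0,4)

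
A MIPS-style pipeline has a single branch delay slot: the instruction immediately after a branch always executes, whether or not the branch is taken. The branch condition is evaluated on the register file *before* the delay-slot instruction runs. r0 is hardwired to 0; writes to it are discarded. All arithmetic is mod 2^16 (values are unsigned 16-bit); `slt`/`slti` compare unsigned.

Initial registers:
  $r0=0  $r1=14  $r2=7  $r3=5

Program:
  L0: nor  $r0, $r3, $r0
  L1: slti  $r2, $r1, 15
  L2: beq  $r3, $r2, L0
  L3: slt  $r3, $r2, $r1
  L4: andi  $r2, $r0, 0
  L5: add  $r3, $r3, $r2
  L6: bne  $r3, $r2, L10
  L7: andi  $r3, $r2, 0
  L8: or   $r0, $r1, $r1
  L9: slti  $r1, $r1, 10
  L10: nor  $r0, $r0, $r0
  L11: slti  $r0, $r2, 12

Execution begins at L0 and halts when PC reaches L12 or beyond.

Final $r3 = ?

0

PC=0  nor  $r0, $r3, $r0     | $r0=0 $r1=14 $r2=7 $r3=5
PC=1  slti  $r2, $r1, 15     | $r0=0 $r1=14 $r2=1 $r3=5
PC=2  beq  $r3, $r2, L0      | $r0=0 $r1=14 $r2=1 $r3=5  [not taken]
PC=3  slt  $r3, $r2, $r1     | $r0=0 $r1=14 $r2=1 $r3=1
PC=4  andi  $r2, $r0, 0      | $r0=0 $r1=14 $r2=0 $r3=1
PC=5  add  $r3, $r3, $r2     | $r0=0 $r1=14 $r2=0 $r3=1
PC=6  bne  $r3, $r2, L10     | $r0=0 $r1=14 $r2=0 $r3=1  [TAKEN]
PC=7  andi  $r3, $r2, 0      | $r0=0 $r1=14 $r2=0 $r3=0
PC=10 nor  $r0, $r0, $r0     | $r0=0 $r1=14 $r2=0 $r3=0
PC=11 slti  $r0, $r2, 12     | $r0=0 $r1=14 $r2=0 $r3=0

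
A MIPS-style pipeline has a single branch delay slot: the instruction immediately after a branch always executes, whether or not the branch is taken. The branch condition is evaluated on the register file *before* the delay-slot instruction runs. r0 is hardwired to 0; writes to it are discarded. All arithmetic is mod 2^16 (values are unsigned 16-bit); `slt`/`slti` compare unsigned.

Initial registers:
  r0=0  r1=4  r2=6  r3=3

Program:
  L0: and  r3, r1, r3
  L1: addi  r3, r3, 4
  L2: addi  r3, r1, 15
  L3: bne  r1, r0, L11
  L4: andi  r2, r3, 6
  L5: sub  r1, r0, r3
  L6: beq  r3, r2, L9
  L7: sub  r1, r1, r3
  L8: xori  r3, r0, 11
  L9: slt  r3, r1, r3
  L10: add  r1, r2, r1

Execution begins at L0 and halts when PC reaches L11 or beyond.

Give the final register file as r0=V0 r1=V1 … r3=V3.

r0=0 r1=4 r2=2 r3=19

[0] and  r3, r1, r3  →  {r0:0, r1:4, r2:6, r3:0}
[1] addi  r3, r3, 4  →  {r0:0, r1:4, r2:6, r3:4}
[2] addi  r3, r1, 15  →  {r0:0, r1:4, r2:6, r3:19}
[3] bne  r1, r0, L11  →  {r0:0, r1:4, r2:6, r3:19}  ⟨branch taken⟩
[4] andi  r2, r3, 6  →  {r0:0, r1:4, r2:2, r3:19}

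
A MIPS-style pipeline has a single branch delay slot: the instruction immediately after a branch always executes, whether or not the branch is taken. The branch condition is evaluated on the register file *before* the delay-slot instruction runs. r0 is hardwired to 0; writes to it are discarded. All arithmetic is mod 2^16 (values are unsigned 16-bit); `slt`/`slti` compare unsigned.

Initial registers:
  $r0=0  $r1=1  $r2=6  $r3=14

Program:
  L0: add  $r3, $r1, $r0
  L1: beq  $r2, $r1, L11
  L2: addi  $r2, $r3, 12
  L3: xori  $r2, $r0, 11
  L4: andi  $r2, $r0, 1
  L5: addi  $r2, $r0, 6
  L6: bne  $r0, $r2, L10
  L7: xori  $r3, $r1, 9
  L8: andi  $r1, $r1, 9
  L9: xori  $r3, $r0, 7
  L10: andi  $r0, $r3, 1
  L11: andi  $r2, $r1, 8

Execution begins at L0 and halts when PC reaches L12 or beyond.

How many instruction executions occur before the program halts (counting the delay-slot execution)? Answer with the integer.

10

[0] add  $r3, $r1, $r0  →  {$r0:0, $r1:1, $r2:6, $r3:1}
[1] beq  $r2, $r1, L11  →  {$r0:0, $r1:1, $r2:6, $r3:1}  ⟨branch fallthrough⟩
[2] addi  $r2, $r3, 12  →  {$r0:0, $r1:1, $r2:13, $r3:1}
[3] xori  $r2, $r0, 11  →  {$r0:0, $r1:1, $r2:11, $r3:1}
[4] andi  $r2, $r0, 1  →  {$r0:0, $r1:1, $r2:0, $r3:1}
[5] addi  $r2, $r0, 6  →  {$r0:0, $r1:1, $r2:6, $r3:1}
[6] bne  $r0, $r2, L10  →  {$r0:0, $r1:1, $r2:6, $r3:1}  ⟨branch taken⟩
[7] xori  $r3, $r1, 9  →  {$r0:0, $r1:1, $r2:6, $r3:8}
[10] andi  $r0, $r3, 1  →  {$r0:0, $r1:1, $r2:6, $r3:8}
[11] andi  $r2, $r1, 8  →  {$r0:0, $r1:1, $r2:0, $r3:8}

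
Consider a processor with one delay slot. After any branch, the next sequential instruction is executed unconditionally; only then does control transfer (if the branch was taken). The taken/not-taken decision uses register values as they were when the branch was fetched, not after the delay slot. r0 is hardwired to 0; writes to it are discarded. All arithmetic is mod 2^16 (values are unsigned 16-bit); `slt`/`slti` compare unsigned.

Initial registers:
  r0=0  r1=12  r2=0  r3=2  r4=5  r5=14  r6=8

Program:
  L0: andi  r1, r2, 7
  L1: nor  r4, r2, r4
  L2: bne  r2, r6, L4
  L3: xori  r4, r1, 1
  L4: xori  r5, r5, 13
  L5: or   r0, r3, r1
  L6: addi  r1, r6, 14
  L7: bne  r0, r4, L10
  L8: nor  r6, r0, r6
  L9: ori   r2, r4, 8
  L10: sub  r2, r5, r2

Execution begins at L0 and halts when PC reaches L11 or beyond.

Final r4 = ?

#0 andi  r1, r2, 7 ; 0/0/0/2/5/14/8
#1 nor  r4, r2, r4 ; 0/0/0/2/65530/14/8
#2 bne  r2, r6, L4 ; 0/0/0/2/65530/14/8 ; →target
#3 xori  r4, r1, 1 ; 0/0/0/2/1/14/8
#4 xori  r5, r5, 13 ; 0/0/0/2/1/3/8
#5 or   r0, r3, r1 ; 0/0/0/2/1/3/8
#6 addi  r1, r6, 14 ; 0/22/0/2/1/3/8
#7 bne  r0, r4, L10 ; 0/22/0/2/1/3/8 ; →target
#8 nor  r6, r0, r6 ; 0/22/0/2/1/3/65527
#10 sub  r2, r5, r2 ; 0/22/3/2/1/3/65527

1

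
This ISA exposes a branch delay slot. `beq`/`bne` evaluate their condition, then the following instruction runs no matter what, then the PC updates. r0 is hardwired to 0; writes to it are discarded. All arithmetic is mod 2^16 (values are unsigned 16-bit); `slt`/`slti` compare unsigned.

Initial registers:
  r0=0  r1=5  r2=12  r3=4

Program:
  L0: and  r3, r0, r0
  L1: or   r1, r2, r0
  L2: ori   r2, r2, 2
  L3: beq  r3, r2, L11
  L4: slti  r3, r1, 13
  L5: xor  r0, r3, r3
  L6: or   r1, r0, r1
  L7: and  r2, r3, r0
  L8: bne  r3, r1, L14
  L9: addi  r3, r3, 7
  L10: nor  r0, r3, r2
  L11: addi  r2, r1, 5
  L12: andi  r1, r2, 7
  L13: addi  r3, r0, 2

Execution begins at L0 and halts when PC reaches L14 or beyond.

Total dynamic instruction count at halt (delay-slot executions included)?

#0 and  r3, r0, r0 ; 0/5/12/0
#1 or   r1, r2, r0 ; 0/12/12/0
#2 ori   r2, r2, 2 ; 0/12/14/0
#3 beq  r3, r2, L11 ; 0/12/14/0 ; →fallthru
#4 slti  r3, r1, 13 ; 0/12/14/1
#5 xor  r0, r3, r3 ; 0/12/14/1
#6 or   r1, r0, r1 ; 0/12/14/1
#7 and  r2, r3, r0 ; 0/12/0/1
#8 bne  r3, r1, L14 ; 0/12/0/1 ; →target
#9 addi  r3, r3, 7 ; 0/12/0/8

10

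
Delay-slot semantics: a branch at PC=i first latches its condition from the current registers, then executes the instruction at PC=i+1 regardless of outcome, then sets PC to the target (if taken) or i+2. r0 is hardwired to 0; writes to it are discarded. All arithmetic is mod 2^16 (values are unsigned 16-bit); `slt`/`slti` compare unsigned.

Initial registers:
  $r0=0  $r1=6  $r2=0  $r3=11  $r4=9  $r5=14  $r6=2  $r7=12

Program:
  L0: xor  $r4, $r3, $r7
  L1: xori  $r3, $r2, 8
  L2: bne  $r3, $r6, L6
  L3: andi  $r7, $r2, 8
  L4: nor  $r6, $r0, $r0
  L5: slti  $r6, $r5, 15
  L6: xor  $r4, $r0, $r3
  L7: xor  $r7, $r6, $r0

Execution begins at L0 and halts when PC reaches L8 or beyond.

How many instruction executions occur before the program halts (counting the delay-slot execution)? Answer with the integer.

[0] xor  $r4, $r3, $r7  →  {$r0:0, $r1:6, $r2:0, $r3:11, $r4:7, $r5:14, $r6:2, $r7:12}
[1] xori  $r3, $r2, 8  →  {$r0:0, $r1:6, $r2:0, $r3:8, $r4:7, $r5:14, $r6:2, $r7:12}
[2] bne  $r3, $r6, L6  →  {$r0:0, $r1:6, $r2:0, $r3:8, $r4:7, $r5:14, $r6:2, $r7:12}  ⟨branch taken⟩
[3] andi  $r7, $r2, 8  →  {$r0:0, $r1:6, $r2:0, $r3:8, $r4:7, $r5:14, $r6:2, $r7:0}
[6] xor  $r4, $r0, $r3  →  {$r0:0, $r1:6, $r2:0, $r3:8, $r4:8, $r5:14, $r6:2, $r7:0}
[7] xor  $r7, $r6, $r0  →  {$r0:0, $r1:6, $r2:0, $r3:8, $r4:8, $r5:14, $r6:2, $r7:2}

6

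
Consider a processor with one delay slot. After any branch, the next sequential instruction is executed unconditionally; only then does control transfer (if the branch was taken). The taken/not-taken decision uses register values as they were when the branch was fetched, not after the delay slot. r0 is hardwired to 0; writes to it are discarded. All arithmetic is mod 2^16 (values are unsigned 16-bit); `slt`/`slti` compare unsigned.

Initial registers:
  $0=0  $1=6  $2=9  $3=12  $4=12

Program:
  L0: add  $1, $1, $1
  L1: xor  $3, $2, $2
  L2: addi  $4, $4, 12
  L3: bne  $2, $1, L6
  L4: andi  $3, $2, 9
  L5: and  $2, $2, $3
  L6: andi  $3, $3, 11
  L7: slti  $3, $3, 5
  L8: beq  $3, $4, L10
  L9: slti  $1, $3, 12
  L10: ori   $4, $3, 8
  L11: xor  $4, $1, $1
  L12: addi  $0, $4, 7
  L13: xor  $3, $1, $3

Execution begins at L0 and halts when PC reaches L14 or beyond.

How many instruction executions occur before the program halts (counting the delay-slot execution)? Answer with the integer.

#0 add  $1, $1, $1 ; 0/12/9/12/12
#1 xor  $3, $2, $2 ; 0/12/9/0/12
#2 addi  $4, $4, 12 ; 0/12/9/0/24
#3 bne  $2, $1, L6 ; 0/12/9/0/24 ; →target
#4 andi  $3, $2, 9 ; 0/12/9/9/24
#6 andi  $3, $3, 11 ; 0/12/9/9/24
#7 slti  $3, $3, 5 ; 0/12/9/0/24
#8 beq  $3, $4, L10 ; 0/12/9/0/24 ; →fallthru
#9 slti  $1, $3, 12 ; 0/1/9/0/24
#10 ori   $4, $3, 8 ; 0/1/9/0/8
#11 xor  $4, $1, $1 ; 0/1/9/0/0
#12 addi  $0, $4, 7 ; 0/1/9/0/0
#13 xor  $3, $1, $3 ; 0/1/9/1/0

13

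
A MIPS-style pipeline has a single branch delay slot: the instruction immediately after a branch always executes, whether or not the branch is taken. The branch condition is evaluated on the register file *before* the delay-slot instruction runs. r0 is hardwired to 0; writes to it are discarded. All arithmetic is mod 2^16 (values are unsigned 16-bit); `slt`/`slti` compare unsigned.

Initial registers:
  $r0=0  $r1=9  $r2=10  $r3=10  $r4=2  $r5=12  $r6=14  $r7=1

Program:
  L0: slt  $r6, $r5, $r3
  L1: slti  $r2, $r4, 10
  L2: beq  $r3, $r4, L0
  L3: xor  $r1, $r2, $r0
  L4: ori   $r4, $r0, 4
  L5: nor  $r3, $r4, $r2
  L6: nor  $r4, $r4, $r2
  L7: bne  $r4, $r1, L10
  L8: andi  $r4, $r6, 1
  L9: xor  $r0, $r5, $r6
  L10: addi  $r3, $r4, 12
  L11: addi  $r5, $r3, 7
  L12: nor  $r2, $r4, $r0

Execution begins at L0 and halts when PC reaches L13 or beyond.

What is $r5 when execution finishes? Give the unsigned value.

19

PC=0  slt  $r6, $r5, $r3     | $r0=0 $r1=9 $r2=10 $r3=10 $r4=2 $r5=12 $r6=0 $r7=1
PC=1  slti  $r2, $r4, 10     | $r0=0 $r1=9 $r2=1 $r3=10 $r4=2 $r5=12 $r6=0 $r7=1
PC=2  beq  $r3, $r4, L0      | $r0=0 $r1=9 $r2=1 $r3=10 $r4=2 $r5=12 $r6=0 $r7=1  [not taken]
PC=3  xor  $r1, $r2, $r0     | $r0=0 $r1=1 $r2=1 $r3=10 $r4=2 $r5=12 $r6=0 $r7=1
PC=4  ori   $r4, $r0, 4      | $r0=0 $r1=1 $r2=1 $r3=10 $r4=4 $r5=12 $r6=0 $r7=1
PC=5  nor  $r3, $r4, $r2     | $r0=0 $r1=1 $r2=1 $r3=65530 $r4=4 $r5=12 $r6=0 $r7=1
PC=6  nor  $r4, $r4, $r2     | $r0=0 $r1=1 $r2=1 $r3=65530 $r4=65530 $r5=12 $r6=0 $r7=1
PC=7  bne  $r4, $r1, L10     | $r0=0 $r1=1 $r2=1 $r3=65530 $r4=65530 $r5=12 $r6=0 $r7=1  [TAKEN]
PC=8  andi  $r4, $r6, 1      | $r0=0 $r1=1 $r2=1 $r3=65530 $r4=0 $r5=12 $r6=0 $r7=1
PC=10 addi  $r3, $r4, 12     | $r0=0 $r1=1 $r2=1 $r3=12 $r4=0 $r5=12 $r6=0 $r7=1
PC=11 addi  $r5, $r3, 7      | $r0=0 $r1=1 $r2=1 $r3=12 $r4=0 $r5=19 $r6=0 $r7=1
PC=12 nor  $r2, $r4, $r0     | $r0=0 $r1=1 $r2=65535 $r3=12 $r4=0 $r5=19 $r6=0 $r7=1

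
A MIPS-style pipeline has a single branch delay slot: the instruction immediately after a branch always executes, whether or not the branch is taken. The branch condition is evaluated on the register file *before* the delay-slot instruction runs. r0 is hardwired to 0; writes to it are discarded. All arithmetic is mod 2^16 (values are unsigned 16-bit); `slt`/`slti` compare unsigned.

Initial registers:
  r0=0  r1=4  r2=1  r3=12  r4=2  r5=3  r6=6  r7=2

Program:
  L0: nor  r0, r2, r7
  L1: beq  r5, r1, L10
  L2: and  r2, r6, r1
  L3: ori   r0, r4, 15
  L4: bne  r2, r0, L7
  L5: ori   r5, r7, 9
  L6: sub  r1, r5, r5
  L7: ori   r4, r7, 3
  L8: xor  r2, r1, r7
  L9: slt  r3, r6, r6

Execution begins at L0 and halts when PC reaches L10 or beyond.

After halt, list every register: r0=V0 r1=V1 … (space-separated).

r0=0 r1=4 r2=6 r3=0 r4=3 r5=11 r6=6 r7=2

[0] nor  r0, r2, r7  →  {r0:0, r1:4, r2:1, r3:12, r4:2, r5:3, r6:6, r7:2}
[1] beq  r5, r1, L10  →  {r0:0, r1:4, r2:1, r3:12, r4:2, r5:3, r6:6, r7:2}  ⟨branch fallthrough⟩
[2] and  r2, r6, r1  →  {r0:0, r1:4, r2:4, r3:12, r4:2, r5:3, r6:6, r7:2}
[3] ori   r0, r4, 15  →  {r0:0, r1:4, r2:4, r3:12, r4:2, r5:3, r6:6, r7:2}
[4] bne  r2, r0, L7  →  {r0:0, r1:4, r2:4, r3:12, r4:2, r5:3, r6:6, r7:2}  ⟨branch taken⟩
[5] ori   r5, r7, 9  →  {r0:0, r1:4, r2:4, r3:12, r4:2, r5:11, r6:6, r7:2}
[7] ori   r4, r7, 3  →  {r0:0, r1:4, r2:4, r3:12, r4:3, r5:11, r6:6, r7:2}
[8] xor  r2, r1, r7  →  {r0:0, r1:4, r2:6, r3:12, r4:3, r5:11, r6:6, r7:2}
[9] slt  r3, r6, r6  →  {r0:0, r1:4, r2:6, r3:0, r4:3, r5:11, r6:6, r7:2}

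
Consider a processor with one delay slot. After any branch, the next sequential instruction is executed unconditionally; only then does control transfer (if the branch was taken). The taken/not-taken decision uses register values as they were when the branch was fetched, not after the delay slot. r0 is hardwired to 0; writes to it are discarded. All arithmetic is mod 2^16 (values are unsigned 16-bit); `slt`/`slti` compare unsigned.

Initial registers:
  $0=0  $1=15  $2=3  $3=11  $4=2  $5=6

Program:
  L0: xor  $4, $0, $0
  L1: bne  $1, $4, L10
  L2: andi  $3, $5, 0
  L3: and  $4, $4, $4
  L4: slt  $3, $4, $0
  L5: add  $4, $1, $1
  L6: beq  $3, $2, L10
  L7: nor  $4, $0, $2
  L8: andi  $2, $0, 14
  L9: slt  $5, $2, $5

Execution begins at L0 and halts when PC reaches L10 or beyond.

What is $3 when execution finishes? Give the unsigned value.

#0 xor  $4, $0, $0 ; 0/15/3/11/0/6
#1 bne  $1, $4, L10 ; 0/15/3/11/0/6 ; →target
#2 andi  $3, $5, 0 ; 0/15/3/0/0/6

0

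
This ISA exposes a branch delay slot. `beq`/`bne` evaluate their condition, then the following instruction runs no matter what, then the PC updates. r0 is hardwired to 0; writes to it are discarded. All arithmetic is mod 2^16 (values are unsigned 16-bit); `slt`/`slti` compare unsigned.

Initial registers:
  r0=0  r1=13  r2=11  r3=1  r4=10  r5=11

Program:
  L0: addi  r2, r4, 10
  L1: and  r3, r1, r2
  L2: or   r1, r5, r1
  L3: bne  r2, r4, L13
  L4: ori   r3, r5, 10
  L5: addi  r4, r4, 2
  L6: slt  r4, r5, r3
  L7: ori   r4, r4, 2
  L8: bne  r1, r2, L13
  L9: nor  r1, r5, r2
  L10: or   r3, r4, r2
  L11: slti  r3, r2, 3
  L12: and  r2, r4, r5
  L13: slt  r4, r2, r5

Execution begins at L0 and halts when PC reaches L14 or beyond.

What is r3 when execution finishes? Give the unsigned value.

#0 addi  r2, r4, 10 ; 0/13/20/1/10/11
#1 and  r3, r1, r2 ; 0/13/20/4/10/11
#2 or   r1, r5, r1 ; 0/15/20/4/10/11
#3 bne  r2, r4, L13 ; 0/15/20/4/10/11 ; →target
#4 ori   r3, r5, 10 ; 0/15/20/11/10/11
#13 slt  r4, r2, r5 ; 0/15/20/11/0/11

11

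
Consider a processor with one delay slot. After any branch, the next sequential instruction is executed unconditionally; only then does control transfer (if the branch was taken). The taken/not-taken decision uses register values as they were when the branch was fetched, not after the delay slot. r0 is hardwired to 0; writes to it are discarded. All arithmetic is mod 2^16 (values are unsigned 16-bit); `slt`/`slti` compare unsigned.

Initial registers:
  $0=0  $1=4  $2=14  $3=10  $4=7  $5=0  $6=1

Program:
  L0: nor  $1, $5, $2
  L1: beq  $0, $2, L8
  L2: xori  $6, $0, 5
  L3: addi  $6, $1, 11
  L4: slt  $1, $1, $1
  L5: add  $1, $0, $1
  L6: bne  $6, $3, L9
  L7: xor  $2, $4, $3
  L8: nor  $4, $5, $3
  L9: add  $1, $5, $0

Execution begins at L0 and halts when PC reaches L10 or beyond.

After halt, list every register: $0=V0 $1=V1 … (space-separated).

  step pc=0: nor  $1, $5, $2  regs=(0,65521,14,10,7,0,1)
  step pc=1: beq  $0, $2, L8  cond=F  regs=(0,65521,14,10,7,0,1)
  step pc=2: xori  $6, $0, 5  regs=(0,65521,14,10,7,0,5)
  step pc=3: addi  $6, $1, 11  regs=(0,65521,14,10,7,0,65532)
  step pc=4: slt  $1, $1, $1  regs=(0,0,14,10,7,0,65532)
  step pc=5: add  $1, $0, $1  regs=(0,0,14,10,7,0,65532)
  step pc=6: bne  $6, $3, L9  cond=T  regs=(0,0,14,10,7,0,65532)
  step pc=7: xor  $2, $4, $3  regs=(0,0,13,10,7,0,65532)
  step pc=9: add  $1, $5, $0  regs=(0,0,13,10,7,0,65532)

$0=0 $1=0 $2=13 $3=10 $4=7 $5=0 $6=65532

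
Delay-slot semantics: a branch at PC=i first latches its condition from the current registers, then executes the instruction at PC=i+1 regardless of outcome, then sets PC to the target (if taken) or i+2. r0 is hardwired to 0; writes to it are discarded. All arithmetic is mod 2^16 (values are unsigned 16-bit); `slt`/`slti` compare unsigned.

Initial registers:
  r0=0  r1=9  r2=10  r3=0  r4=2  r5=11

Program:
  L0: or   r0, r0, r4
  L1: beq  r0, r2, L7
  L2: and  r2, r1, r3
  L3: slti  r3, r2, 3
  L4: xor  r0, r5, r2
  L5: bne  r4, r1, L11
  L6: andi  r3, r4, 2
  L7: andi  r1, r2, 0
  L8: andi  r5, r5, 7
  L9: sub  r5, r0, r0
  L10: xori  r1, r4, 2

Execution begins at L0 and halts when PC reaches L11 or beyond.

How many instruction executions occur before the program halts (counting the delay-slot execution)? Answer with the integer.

7

  step pc=0: or   r0, r0, r4  regs=(0,9,10,0,2,11)
  step pc=1: beq  r0, r2, L7  cond=F  regs=(0,9,10,0,2,11)
  step pc=2: and  r2, r1, r3  regs=(0,9,0,0,2,11)
  step pc=3: slti  r3, r2, 3  regs=(0,9,0,1,2,11)
  step pc=4: xor  r0, r5, r2  regs=(0,9,0,1,2,11)
  step pc=5: bne  r4, r1, L11  cond=T  regs=(0,9,0,1,2,11)
  step pc=6: andi  r3, r4, 2  regs=(0,9,0,2,2,11)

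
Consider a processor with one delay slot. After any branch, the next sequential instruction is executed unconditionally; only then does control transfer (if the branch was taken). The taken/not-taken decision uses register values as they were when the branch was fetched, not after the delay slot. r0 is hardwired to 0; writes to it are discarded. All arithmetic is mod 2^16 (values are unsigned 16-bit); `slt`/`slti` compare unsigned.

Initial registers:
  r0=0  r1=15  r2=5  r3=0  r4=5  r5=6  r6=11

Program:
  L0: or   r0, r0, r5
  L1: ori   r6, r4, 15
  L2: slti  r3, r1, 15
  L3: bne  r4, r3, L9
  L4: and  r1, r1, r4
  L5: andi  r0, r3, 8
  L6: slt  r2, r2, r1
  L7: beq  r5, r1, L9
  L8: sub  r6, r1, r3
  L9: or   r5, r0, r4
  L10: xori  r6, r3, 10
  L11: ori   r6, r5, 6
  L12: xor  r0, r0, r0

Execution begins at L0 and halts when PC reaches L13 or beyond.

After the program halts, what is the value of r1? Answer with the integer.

5

  step pc=0: or   r0, r0, r5  regs=(0,15,5,0,5,6,11)
  step pc=1: ori   r6, r4, 15  regs=(0,15,5,0,5,6,15)
  step pc=2: slti  r3, r1, 15  regs=(0,15,5,0,5,6,15)
  step pc=3: bne  r4, r3, L9  cond=T  regs=(0,15,5,0,5,6,15)
  step pc=4: and  r1, r1, r4  regs=(0,5,5,0,5,6,15)
  step pc=9: or   r5, r0, r4  regs=(0,5,5,0,5,5,15)
  step pc=10: xori  r6, r3, 10  regs=(0,5,5,0,5,5,10)
  step pc=11: ori   r6, r5, 6  regs=(0,5,5,0,5,5,7)
  step pc=12: xor  r0, r0, r0  regs=(0,5,5,0,5,5,7)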